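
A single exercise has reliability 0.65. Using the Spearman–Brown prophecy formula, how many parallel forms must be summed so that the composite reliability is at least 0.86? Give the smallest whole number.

4

k ≥ ρ*(1−ρ₁)/(ρ₁(1−ρ*)) = 0.86·0.35 / (0.65·0.14) = 3.308.
Smallest integer k = 4.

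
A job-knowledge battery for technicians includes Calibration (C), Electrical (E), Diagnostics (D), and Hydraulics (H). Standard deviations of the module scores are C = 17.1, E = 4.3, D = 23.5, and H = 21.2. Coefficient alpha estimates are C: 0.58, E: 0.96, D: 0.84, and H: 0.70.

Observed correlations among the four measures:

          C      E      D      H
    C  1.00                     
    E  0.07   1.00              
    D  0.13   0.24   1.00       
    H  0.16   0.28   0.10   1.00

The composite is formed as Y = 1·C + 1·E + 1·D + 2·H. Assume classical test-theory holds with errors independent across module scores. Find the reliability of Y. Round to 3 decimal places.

Var(Y) = 17.1² + 4.3² + 23.5² + 2²·21.2² + 2·[17.1·4.3·0.07 + 17.1·23.5·0.13 + 2·17.1·21.2·0.16 + 4.3·23.5·0.24 + 2·4.3·21.2·0.28 + 2·23.5·21.2·0.10] = 2660.91 + 696.671 = 3357.58.
Because errors are independent across components, Cov(Tᵢ,Tⱼ) = Cov(Xᵢ,Xⱼ); the off-diagonal part of the true-score variance is the same as above.
True-score variance = [17.1²·0.58 + 4.3²·0.96 + 23.5²·0.84 + 2²·21.2²·0.70] + 696.671 = 1909.67 + 696.671 = 2606.34.
Reliability = 2606.34 / 3357.58 = 0.776.

0.776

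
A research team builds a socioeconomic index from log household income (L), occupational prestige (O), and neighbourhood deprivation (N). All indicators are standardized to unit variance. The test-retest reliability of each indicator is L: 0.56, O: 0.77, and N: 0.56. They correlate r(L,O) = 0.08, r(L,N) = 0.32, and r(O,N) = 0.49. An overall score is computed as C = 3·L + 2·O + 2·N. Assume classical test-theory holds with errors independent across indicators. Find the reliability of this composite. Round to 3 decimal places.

0.742

Var(C) = 3² + 2² + 2² + 2·[6·0.08 + 6·0.32 + 4·0.49] = 17 + 8.72 = 25.72.
Under uncorrelated errors the observed covariances equal the true-score covariances, so only the own-variance terms attenuate.
True-score variance = [3²·0.56 + 2²·0.77 + 2²·0.56] + 8.72 = 10.36 + 8.72 = 19.08.
Reliability = 19.08 / 25.72 = 0.742.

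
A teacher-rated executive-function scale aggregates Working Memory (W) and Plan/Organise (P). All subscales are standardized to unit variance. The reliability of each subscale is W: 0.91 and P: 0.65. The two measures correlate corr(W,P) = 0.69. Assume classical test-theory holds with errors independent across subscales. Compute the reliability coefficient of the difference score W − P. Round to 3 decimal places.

Var(W−P) = 1 + 1 − 2·0.69 = 2 − 1.38 = 0.62.
With uncorrelated errors the cross-covariances are all true-score covariance, so they carry over unchanged; only the diagonal terms shrink to ρᵢσᵢ².
True-score variance = [0.91 + 0.65] − 1.38 = 1.56 − 1.38 = 0.18.
Reliability = 0.18 / 0.62 = 0.290.

0.290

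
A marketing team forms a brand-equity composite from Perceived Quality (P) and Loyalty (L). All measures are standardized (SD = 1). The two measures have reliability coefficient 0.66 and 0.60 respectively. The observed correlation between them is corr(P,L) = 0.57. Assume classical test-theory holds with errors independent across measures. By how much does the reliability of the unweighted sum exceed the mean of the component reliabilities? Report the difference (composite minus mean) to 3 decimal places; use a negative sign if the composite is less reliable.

0.134

Var(sum) = 2 + 1.14 = 3.14; true-score variance = 1.26 + 1.14 = 2.4; composite reliability = 0.7643.
Mean component reliability = 0.6300.
Difference = 0.7643 − 0.6300 = 0.134.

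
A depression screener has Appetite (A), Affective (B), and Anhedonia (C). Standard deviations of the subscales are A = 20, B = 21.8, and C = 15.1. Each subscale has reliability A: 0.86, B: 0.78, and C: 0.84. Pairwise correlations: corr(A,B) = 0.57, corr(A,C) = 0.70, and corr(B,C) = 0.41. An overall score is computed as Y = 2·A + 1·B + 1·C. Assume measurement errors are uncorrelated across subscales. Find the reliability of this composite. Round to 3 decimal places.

Var(Y) = 2²·20² + 21.8² + 15.1² + 2·[2·20·21.8·0.57 + 2·20·15.1·0.70 + 21.8·15.1·0.41] = 2303.25 + 2109.61 = 4412.86.
With uncorrelated errors the cross-covariances are all true-score covariance, so they carry over unchanged; only the diagonal terms shrink to ρᵢσᵢ².
True-score variance = [2²·20²·0.86 + 21.8²·0.78 + 15.1²·0.84] + 2109.61 = 1938.22 + 2109.61 = 4047.82.
Reliability = 4047.82 / 4412.86 = 0.917.

0.917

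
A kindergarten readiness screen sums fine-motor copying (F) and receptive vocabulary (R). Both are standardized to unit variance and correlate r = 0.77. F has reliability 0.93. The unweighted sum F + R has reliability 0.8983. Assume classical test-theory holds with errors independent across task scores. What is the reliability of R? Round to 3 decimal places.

Var(F+R) = 2 + 2·0.77 = 3.540.
True-score variance = ρ_F + ρ_R + 2·0.77, so 0.8983 = (0.93 + ρ_R + 1.54) / 3.540.
ρ_R = 0.8983·3.540 − 0.93 − 1.54 = 0.710.

0.710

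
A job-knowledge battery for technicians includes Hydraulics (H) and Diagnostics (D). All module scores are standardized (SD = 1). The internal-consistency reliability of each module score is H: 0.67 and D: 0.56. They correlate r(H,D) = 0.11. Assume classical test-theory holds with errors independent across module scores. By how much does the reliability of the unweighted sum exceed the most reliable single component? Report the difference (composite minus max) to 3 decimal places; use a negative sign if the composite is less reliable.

Var(sum) = 2 + 0.22 = 2.22; true-score variance = 1.23 + 0.22 = 1.45; composite reliability = 0.6532.
Max component reliability = 0.6700.
Difference = 0.6532 − 0.6700 = -0.017.

-0.017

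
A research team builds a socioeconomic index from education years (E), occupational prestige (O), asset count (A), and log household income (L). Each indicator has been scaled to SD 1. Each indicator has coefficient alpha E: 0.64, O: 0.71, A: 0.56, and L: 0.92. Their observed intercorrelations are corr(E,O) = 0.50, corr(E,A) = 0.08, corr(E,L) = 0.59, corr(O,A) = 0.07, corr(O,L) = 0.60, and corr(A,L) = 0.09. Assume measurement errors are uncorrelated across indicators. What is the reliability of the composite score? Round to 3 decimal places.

Var(E+O+A+L) = 4 + 2·[0.50 + 0.08 + 0.59 + 0.07 + 0.60 + 0.09] = 4 + 3.86 = 7.86.
Under uncorrelated errors the observed covariances equal the true-score covariances, so only the own-variance terms attenuate.
True-score variance = [0.64 + 0.71 + 0.56 + 0.92] + 3.86 = 2.83 + 3.86 = 6.69.
Reliability = 6.69 / 7.86 = 0.851.

0.851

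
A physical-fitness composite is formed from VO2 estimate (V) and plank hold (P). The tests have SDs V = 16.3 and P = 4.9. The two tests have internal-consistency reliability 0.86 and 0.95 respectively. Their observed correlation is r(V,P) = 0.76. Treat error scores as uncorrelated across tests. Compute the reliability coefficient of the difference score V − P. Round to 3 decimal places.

0.772

Var(V−P) = 16.3² + 4.9² − 2·16.3·4.9·0.76 = 289.7 − 121.402 = 168.298.
Under uncorrelated errors the observed covariances equal the true-score covariances, so only the own-variance terms attenuate.
True-score variance = [16.3²·0.86 + 4.9²·0.95] − 121.402 = 251.303 − 121.402 = 129.901.
Reliability = 129.901 / 168.298 = 0.772.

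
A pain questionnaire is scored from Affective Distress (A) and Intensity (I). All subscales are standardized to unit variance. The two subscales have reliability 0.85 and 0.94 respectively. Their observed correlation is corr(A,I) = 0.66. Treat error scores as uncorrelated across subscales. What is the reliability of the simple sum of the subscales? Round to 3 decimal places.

Var(A+I) = 2 + 2·[0.66] = 2 + 1.32 = 3.32.
Under uncorrelated errors the observed covariances equal the true-score covariances, so only the own-variance terms attenuate.
True-score variance = [0.85 + 0.94] + 1.32 = 1.79 + 1.32 = 3.11.
Reliability = 3.11 / 3.32 = 0.937.

0.937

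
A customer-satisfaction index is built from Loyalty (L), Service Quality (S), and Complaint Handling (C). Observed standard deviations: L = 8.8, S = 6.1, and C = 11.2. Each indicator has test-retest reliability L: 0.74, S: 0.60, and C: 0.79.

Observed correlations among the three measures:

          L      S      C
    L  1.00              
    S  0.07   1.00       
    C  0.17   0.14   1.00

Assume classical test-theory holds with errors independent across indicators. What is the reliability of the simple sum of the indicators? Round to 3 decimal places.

0.796

Var(L+S+C) = 8.8² + 6.1² + 11.2² + 2·[8.8·6.1·0.07 + 8.8·11.2·0.17 + 6.1·11.2·0.14] = 240.09 + 60.1552 = 300.245.
Under uncorrelated errors the observed covariances equal the true-score covariances, so only the own-variance terms attenuate.
True-score variance = [8.8²·0.74 + 6.1²·0.60 + 11.2²·0.79] + 60.1552 = 178.729 + 60.1552 = 238.884.
Reliability = 238.884 / 300.245 = 0.796.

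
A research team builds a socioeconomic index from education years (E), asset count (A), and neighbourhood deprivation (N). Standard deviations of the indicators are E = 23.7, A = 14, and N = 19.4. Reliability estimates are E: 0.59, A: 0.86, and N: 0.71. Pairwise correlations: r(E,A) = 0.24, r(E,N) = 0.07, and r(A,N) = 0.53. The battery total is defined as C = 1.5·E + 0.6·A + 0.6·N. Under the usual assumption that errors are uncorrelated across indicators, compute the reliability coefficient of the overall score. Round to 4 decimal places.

Var(C) = 1.5²·23.7² + 0.6²·14² + 0.6²·19.4² + 2·[0.9·23.7·14·0.24 + 0.9·23.7·19.4·0.07 + 0.36·14·19.4·0.53] = 1469.85 + 304.912 = 1774.76.
With uncorrelated errors the cross-covariances are all true-score covariance, so they carry over unchanged; only the diagonal terms shrink to ρᵢσᵢ².
True-score variance = [1.5²·23.7²·0.59 + 0.6²·14²·0.86 + 0.6²·19.4²·0.71] + 304.912 = 902.523 + 304.912 = 1207.44.
Reliability = 1207.44 / 1774.76 = 0.6803.

0.6803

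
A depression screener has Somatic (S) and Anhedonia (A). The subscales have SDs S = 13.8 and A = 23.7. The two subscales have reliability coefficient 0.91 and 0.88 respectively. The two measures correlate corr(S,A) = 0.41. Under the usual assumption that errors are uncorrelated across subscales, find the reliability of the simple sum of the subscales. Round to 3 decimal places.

Var(S+A) = 13.8² + 23.7² + 2·[13.8·23.7·0.41] = 752.13 + 268.189 = 1020.32.
Because errors are independent across components, Cov(Tᵢ,Tⱼ) = Cov(Xᵢ,Xⱼ); the off-diagonal part of the true-score variance is the same as above.
True-score variance = [13.8²·0.91 + 23.7²·0.88] + 268.189 = 667.588 + 268.189 = 935.777.
Reliability = 935.777 / 1020.32 = 0.917.

0.917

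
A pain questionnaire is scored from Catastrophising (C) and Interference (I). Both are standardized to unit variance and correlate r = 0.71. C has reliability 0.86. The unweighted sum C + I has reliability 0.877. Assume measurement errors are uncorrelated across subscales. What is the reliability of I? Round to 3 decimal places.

0.719

Var(C+I) = 2 + 2·0.71 = 3.420.
True-score variance = ρ_C + ρ_I + 2·0.71, so 0.877 = (0.86 + ρ_I + 1.42) / 3.420.
ρ_I = 0.877·3.420 − 0.86 − 1.42 = 0.719.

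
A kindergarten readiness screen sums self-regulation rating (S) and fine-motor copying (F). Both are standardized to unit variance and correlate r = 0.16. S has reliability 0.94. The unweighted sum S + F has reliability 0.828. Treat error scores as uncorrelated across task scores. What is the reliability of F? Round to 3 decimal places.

Var(S+F) = 2 + 2·0.16 = 2.320.
True-score variance = ρ_S + ρ_F + 2·0.16, so 0.828 = (0.94 + ρ_F + 0.32) / 2.320.
ρ_F = 0.828·2.320 − 0.94 − 0.32 = 0.661.

0.661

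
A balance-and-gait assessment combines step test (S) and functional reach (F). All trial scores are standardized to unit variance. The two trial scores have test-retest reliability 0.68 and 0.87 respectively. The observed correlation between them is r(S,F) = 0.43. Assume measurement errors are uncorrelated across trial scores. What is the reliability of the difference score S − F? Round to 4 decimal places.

0.6053

Var(S−F) = 1 + 1 − 2·0.43 = 2 − 0.86 = 1.14.
Under uncorrelated errors the observed covariances equal the true-score covariances, so only the own-variance terms attenuate.
True-score variance = [0.68 + 0.87] − 0.86 = 1.55 − 0.86 = 0.69.
Reliability = 0.69 / 1.14 = 0.6053.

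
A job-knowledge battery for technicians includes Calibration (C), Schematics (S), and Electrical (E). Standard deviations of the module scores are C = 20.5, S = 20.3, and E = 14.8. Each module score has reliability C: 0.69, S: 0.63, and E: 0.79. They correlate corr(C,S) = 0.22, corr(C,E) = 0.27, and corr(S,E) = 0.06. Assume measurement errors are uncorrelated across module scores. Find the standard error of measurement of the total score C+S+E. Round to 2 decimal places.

Var(total) = 1051.38 + 382.995 = 1434.37.
True-score variance = 722.631 + 382.995 = 1105.63, so reliability = 0.7708.
Error variance = 1434.37 − 1105.63 = 328.749; SEM = √328.749 = 18.13.

18.13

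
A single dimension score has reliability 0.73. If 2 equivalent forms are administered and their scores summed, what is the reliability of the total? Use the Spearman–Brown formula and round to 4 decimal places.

0.8439

ρ_k = kρ / (1 + (k−1)ρ) = 2·0.73 / (1 + 1·0.73) = 1.460 / 1.730 = 0.8439.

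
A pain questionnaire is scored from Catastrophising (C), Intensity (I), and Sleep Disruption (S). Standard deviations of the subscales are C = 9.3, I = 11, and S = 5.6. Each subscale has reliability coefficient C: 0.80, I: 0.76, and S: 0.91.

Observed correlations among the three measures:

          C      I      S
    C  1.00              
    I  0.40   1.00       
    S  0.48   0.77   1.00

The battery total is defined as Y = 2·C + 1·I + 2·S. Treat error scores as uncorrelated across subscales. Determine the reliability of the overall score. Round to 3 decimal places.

0.904

Var(Y) = 2²·9.3² + 11² + 2²·5.6² + 2·[2·9.3·11·0.40 + 4·9.3·5.6·0.48 + 2·11·5.6·0.77] = 592.4 + 553.395 = 1145.8.
With uncorrelated errors the cross-covariances are all true-score covariance, so they carry over unchanged; only the diagonal terms shrink to ρᵢσᵢ².
True-score variance = [2²·9.3²·0.80 + 11²·0.76 + 2²·5.6²·0.91] + 553.395 = 482.878 + 553.395 = 1036.27.
Reliability = 1036.27 / 1145.8 = 0.904.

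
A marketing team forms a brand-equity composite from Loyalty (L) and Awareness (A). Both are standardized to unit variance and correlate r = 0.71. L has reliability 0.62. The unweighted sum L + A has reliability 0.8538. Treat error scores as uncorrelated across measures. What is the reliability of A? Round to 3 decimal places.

0.880

Var(L+A) = 2 + 2·0.71 = 3.420.
True-score variance = ρ_L + ρ_A + 2·0.71, so 0.8538 = (0.62 + ρ_A + 1.42) / 3.420.
ρ_A = 0.8538·3.420 − 0.62 − 1.42 = 0.880.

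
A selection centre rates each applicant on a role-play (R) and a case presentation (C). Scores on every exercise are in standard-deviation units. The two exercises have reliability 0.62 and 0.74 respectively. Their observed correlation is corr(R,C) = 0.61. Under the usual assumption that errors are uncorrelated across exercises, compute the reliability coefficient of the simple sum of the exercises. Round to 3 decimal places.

0.801

Var(R+C) = 2 + 2·[0.61] = 2 + 1.22 = 3.22.
Because errors are independent across components, Cov(Tᵢ,Tⱼ) = Cov(Xᵢ,Xⱼ); the off-diagonal part of the true-score variance is the same as above.
True-score variance = [0.62 + 0.74] + 1.22 = 1.36 + 1.22 = 2.58.
Reliability = 2.58 / 3.22 = 0.801.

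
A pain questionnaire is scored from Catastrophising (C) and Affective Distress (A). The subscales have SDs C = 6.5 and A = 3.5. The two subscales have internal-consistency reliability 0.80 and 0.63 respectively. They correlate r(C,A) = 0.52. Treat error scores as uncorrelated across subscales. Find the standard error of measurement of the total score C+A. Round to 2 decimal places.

Var(total) = 54.5 + 23.66 = 78.16.
True-score variance = 41.5175 + 23.66 = 65.1775, so reliability = 0.8339.
Error variance = 78.16 − 65.1775 = 12.9825; SEM = √12.9825 = 3.60.

3.60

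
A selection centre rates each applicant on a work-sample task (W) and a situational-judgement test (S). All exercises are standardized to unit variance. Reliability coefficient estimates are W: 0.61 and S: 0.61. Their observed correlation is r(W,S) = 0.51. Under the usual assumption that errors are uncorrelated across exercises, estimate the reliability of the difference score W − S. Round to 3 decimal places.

0.204

Var(W−S) = 1 + 1 − 2·0.51 = 2 − 1.02 = 0.98.
Because errors are independent across components, Cov(Tᵢ,Tⱼ) = Cov(Xᵢ,Xⱼ); the off-diagonal part of the true-score variance is the same as above.
True-score variance = [0.61 + 0.61] − 1.02 = 1.22 − 1.02 = 0.2.
Reliability = 0.2 / 0.98 = 0.204.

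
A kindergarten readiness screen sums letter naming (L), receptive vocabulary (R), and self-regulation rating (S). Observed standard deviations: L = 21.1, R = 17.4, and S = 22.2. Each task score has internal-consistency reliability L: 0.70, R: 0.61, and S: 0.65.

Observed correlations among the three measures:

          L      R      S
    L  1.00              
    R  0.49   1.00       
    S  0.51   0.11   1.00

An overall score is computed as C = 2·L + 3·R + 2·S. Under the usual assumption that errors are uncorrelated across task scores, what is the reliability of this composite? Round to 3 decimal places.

0.793

Var(C) = 2²·21.1² + 3²·17.4² + 2²·22.2² + 2·[6·21.1·17.4·0.49 + 4·21.1·22.2·0.51 + 6·17.4·22.2·0.11] = 6477.04 + 4579.83 = 11056.9.
Because errors are independent across components, Cov(Tᵢ,Tⱼ) = Cov(Xᵢ,Xⱼ); the off-diagonal part of the true-score variance is the same as above.
True-score variance = [2²·21.1²·0.70 + 3²·17.4²·0.61 + 2²·22.2²·0.65] + 4579.83 = 4190.12 + 4579.83 = 8769.95.
Reliability = 8769.95 / 11056.9 = 0.793.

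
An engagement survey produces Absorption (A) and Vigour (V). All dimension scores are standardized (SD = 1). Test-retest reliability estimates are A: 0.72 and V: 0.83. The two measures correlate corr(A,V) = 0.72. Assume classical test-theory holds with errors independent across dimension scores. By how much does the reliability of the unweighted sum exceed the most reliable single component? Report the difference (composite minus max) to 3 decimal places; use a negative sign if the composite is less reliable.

Var(sum) = 2 + 1.44 = 3.44; true-score variance = 1.55 + 1.44 = 2.99; composite reliability = 0.8692.
Max component reliability = 0.8300.
Difference = 0.8692 − 0.8300 = 0.039.

0.039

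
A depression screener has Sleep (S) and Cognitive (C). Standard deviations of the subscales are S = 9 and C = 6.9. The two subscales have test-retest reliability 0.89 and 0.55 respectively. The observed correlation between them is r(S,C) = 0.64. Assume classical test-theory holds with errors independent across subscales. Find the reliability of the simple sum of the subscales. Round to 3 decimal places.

Var(S+C) = 9² + 6.9² + 2·[9·6.9·0.64] = 128.61 + 79.488 = 208.098.
With uncorrelated errors the cross-covariances are all true-score covariance, so they carry over unchanged; only the diagonal terms shrink to ρᵢσᵢ².
True-score variance = [9²·0.89 + 6.9²·0.55] + 79.488 = 98.2755 + 79.488 = 177.764.
Reliability = 177.764 / 208.098 = 0.854.

0.854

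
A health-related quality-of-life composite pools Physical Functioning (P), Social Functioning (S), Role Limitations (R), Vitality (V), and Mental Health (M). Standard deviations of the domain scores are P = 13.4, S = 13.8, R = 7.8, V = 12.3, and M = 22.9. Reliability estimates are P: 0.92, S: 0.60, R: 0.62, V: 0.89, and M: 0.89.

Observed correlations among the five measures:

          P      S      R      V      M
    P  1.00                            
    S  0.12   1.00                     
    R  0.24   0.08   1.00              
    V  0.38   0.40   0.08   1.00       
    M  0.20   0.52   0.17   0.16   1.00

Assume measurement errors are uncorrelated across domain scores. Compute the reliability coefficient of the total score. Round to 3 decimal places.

Var(P+S+R+V+M) = 13.4² + 13.8² + 7.8² + 12.3² + 22.9² + 2·[13.4·13.8·0.12 + 13.4·7.8·0.24 + 13.4·12.3·0.38 + 13.4·22.9·0.20 + 13.8·7.8·0.08 + 13.8·12.3·0.40 + 13.8·22.9·0.52 + 7.8·12.3·0.08 + 7.8·22.9·0.17 + 12.3·22.9·0.16] = 1106.54 + 990.448 = 2096.99.
Because errors are independent across components, Cov(Tᵢ,Tⱼ) = Cov(Xᵢ,Xⱼ); the off-diagonal part of the true-score variance is the same as above.
True-score variance = [13.4²·0.92 + 13.8²·0.60 + 7.8²·0.62 + 12.3²·0.89 + 22.9²·0.89] + 990.448 = 918.553 + 990.448 = 1909.
Reliability = 1909 / 2096.99 = 0.910.

0.910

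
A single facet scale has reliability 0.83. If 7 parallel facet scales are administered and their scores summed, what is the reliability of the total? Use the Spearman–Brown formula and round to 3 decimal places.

ρ_k = kρ / (1 + (k−1)ρ) = 7·0.83 / (1 + 6·0.83) = 5.810 / 5.980 = 0.972.

0.972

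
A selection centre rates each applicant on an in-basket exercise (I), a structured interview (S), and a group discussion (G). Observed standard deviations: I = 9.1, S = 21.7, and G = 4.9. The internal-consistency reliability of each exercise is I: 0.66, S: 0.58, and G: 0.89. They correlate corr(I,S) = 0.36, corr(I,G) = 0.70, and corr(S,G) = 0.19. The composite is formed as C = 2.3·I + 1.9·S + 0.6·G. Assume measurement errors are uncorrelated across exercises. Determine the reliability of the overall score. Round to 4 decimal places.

Var(C) = 2.3²·9.1² + 1.9²·21.7² + 0.6²·4.9² + 2·[4.37·9.1·21.7·0.36 + 1.38·9.1·4.9·0.70 + 1.14·21.7·4.9·0.19] = 2146.62 + 753.53 = 2900.15.
Under uncorrelated errors the observed covariances equal the true-score covariances, so only the own-variance terms attenuate.
True-score variance = [2.3²·9.1²·0.66 + 1.9²·21.7²·0.58 + 0.6²·4.9²·0.89] + 753.53 = 1282.77 + 753.53 = 2036.29.
Reliability = 2036.29 / 2900.15 = 0.7021.

0.7021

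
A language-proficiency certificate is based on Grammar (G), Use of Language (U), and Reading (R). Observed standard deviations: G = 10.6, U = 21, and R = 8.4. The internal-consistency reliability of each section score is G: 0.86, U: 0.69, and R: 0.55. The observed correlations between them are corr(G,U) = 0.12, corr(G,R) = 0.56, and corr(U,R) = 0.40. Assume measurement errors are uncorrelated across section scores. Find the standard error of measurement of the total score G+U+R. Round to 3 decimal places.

Var(total) = 623.92 + 294.269 = 918.189.
True-score variance = 439.728 + 294.269 = 733.996, so reliability = 0.7994.
Error variance = 918.189 − 733.996 = 184.192; SEM = √184.192 = 13.572.

13.572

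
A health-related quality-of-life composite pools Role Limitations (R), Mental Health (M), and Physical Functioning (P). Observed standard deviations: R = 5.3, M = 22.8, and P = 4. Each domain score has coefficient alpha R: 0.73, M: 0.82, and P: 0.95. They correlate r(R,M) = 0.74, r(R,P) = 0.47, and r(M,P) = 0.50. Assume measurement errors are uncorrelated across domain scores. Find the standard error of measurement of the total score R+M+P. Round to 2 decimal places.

Var(total) = 563.93 + 289.971 = 853.901.
True-score variance = 461.974 + 289.971 = 751.946, so reliability = 0.8806.
Error variance = 853.901 − 751.946 = 101.956; SEM = √101.956 = 10.10.

10.10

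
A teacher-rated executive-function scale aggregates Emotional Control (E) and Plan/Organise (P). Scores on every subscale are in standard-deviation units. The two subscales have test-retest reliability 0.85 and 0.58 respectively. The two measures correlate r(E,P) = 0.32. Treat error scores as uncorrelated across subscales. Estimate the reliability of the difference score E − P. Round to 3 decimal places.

0.581

Var(E−P) = 1 + 1 − 2·0.32 = 2 − 0.64 = 1.36.
With uncorrelated errors the cross-covariances are all true-score covariance, so they carry over unchanged; only the diagonal terms shrink to ρᵢσᵢ².
True-score variance = [0.85 + 0.58] − 0.64 = 1.43 − 0.64 = 0.79.
Reliability = 0.79 / 1.36 = 0.581.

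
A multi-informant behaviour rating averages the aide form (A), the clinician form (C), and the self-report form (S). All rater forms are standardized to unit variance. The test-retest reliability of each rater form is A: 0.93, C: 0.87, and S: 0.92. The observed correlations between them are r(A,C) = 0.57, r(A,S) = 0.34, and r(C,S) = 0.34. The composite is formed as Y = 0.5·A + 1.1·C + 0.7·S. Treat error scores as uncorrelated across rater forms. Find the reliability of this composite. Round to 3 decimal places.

Var(Y) = 0.5² + 1.1² + 0.7² + 2·[0.55·0.57 + 0.35·0.34 + 0.77·0.34] = 1.95 + 1.3886 = 3.3386.
With uncorrelated errors the cross-covariances are all true-score covariance, so they carry over unchanged; only the diagonal terms shrink to ρᵢσᵢ².
True-score variance = [0.5²·0.93 + 1.1²·0.87 + 0.7²·0.92] + 1.3886 = 1.736 + 1.3886 = 3.1246.
Reliability = 3.1246 / 3.3386 = 0.936.

0.936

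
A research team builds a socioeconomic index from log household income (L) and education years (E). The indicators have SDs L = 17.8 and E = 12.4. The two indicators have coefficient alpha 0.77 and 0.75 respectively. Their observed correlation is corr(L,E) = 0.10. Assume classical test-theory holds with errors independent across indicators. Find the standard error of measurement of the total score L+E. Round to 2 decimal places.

10.55

Var(total) = 470.6 + 44.144 = 514.744.
True-score variance = 359.287 + 44.144 = 403.431, so reliability = 0.7838.
Error variance = 514.744 − 403.431 = 111.313; SEM = √111.313 = 10.55.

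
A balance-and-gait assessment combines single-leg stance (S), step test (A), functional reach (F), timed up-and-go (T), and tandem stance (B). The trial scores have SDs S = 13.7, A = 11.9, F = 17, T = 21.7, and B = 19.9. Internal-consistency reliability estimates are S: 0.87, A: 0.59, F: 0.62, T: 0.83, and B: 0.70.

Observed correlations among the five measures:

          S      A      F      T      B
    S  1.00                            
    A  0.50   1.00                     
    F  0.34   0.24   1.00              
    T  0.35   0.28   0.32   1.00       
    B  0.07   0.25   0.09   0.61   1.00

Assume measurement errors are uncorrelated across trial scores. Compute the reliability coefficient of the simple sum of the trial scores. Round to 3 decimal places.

Var(S+A+F+T+B) = 13.7² + 11.9² + 17² + 21.7² + 19.9² + 2·[13.7·11.9·0.50 + 13.7·17·0.34 + 13.7·21.7·0.35 + 13.7·19.9·0.07 + 11.9·17·0.24 + 11.9·21.7·0.28 + 11.9·19.9·0.25 + 17·21.7·0.32 + 17·19.9·0.09 + 21.7·19.9·0.61] = 1485.2 + 1751.61 = 3236.81.
Under uncorrelated errors the observed covariances equal the true-score covariances, so only the own-variance terms attenuate.
True-score variance = [13.7²·0.87 + 11.9²·0.59 + 17²·0.62 + 21.7²·0.83 + 19.9²·0.70] + 1751.61 = 1094.07 + 1751.61 = 2845.68.
Reliability = 2845.68 / 3236.81 = 0.879.

0.879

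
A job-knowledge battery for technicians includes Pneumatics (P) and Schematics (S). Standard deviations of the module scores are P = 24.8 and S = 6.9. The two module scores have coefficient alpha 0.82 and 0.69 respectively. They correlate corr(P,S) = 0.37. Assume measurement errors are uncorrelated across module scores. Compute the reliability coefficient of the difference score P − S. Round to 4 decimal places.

0.7659

Var(P−S) = 24.8² + 6.9² − 2·24.8·6.9·0.37 = 662.65 − 126.629 = 536.021.
With uncorrelated errors the cross-covariances are all true-score covariance, so they carry over unchanged; only the diagonal terms shrink to ρᵢσᵢ².
True-score variance = [24.8²·0.82 + 6.9²·0.69] − 126.629 = 537.184 − 126.629 = 410.555.
Reliability = 410.555 / 536.021 = 0.7659.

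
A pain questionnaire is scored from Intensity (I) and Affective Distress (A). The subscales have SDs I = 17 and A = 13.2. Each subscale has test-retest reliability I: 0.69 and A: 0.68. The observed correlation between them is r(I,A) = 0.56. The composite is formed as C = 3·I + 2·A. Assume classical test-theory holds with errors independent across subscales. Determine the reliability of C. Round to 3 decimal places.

Var(C) = 3²·17² + 2²·13.2² + 2·[6·17·13.2·0.56] = 3297.96 + 1507.97 = 4805.93.
Under uncorrelated errors the observed covariances equal the true-score covariances, so only the own-variance terms attenuate.
True-score variance = [3²·17²·0.69 + 2²·13.2²·0.68] + 1507.97 = 2268.62 + 1507.97 = 3776.59.
Reliability = 3776.59 / 4805.93 = 0.786.

0.786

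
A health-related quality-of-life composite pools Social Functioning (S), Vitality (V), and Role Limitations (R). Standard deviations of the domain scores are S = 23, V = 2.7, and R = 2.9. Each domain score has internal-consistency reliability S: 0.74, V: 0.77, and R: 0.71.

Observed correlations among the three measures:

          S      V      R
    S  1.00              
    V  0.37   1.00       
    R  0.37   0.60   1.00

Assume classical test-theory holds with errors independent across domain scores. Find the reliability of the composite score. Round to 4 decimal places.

Var(S+V+R) = 23² + 2.7² + 2.9² + 2·[23·2.7·0.37 + 23·2.9·0.37 + 2.7·2.9·0.60] = 544.7 + 104.708 = 649.408.
Under uncorrelated errors the observed covariances equal the true-score covariances, so only the own-variance terms attenuate.
True-score variance = [23²·0.74 + 2.7²·0.77 + 2.9²·0.71] + 104.708 = 403.044 + 104.708 = 507.752.
Reliability = 507.752 / 649.408 = 0.7819.

0.7819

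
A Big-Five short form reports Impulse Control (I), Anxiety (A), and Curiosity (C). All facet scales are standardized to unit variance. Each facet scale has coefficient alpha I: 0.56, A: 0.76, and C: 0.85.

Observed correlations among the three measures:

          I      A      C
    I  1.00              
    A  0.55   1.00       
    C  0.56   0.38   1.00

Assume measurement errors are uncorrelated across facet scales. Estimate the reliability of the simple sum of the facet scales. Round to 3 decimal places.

0.861

Var(I+A+C) = 3 + 2·[0.55 + 0.56 + 0.38] = 3 + 2.98 = 5.98.
With uncorrelated errors the cross-covariances are all true-score covariance, so they carry over unchanged; only the diagonal terms shrink to ρᵢσᵢ².
True-score variance = [0.56 + 0.76 + 0.85] + 2.98 = 2.17 + 2.98 = 5.15.
Reliability = 5.15 / 5.98 = 0.861.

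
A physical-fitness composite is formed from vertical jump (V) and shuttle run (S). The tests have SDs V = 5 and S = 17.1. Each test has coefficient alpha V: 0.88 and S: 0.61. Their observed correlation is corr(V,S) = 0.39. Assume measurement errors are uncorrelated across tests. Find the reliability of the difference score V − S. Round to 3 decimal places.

0.533

Var(V−S) = 5² + 17.1² − 2·5·17.1·0.39 = 317.41 − 66.69 = 250.72.
Because errors are independent across components, Cov(Tᵢ,Tⱼ) = Cov(Xᵢ,Xⱼ); the off-diagonal part of the true-score variance is the same as above.
True-score variance = [5²·0.88 + 17.1²·0.61] − 66.69 = 200.37 − 66.69 = 133.68.
Reliability = 133.68 / 250.72 = 0.533.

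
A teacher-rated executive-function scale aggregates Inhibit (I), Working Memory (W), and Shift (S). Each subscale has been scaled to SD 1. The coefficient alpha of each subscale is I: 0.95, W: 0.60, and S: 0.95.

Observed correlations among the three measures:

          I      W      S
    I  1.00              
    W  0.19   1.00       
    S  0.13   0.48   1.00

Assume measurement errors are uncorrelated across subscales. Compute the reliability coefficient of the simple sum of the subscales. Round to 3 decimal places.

0.891

Var(I+W+S) = 3 + 2·[0.19 + 0.13 + 0.48] = 3 + 1.6 = 4.6.
Because errors are independent across components, Cov(Tᵢ,Tⱼ) = Cov(Xᵢ,Xⱼ); the off-diagonal part of the true-score variance is the same as above.
True-score variance = [0.95 + 0.60 + 0.95] + 1.6 = 2.5 + 1.6 = 4.1.
Reliability = 4.1 / 4.6 = 0.891.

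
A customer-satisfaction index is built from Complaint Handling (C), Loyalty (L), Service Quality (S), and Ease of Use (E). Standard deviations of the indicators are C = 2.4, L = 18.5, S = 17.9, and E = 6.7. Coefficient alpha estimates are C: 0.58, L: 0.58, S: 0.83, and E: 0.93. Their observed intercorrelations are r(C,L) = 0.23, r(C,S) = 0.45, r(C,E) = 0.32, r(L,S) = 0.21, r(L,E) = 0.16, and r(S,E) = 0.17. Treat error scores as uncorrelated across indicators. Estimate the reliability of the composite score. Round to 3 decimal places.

Var(C+L+S+E) = 2.4² + 18.5² + 17.9² + 6.7² + 2·[2.4·18.5·0.23 + 2.4·17.9·0.45 + 2.4·6.7·0.32 + 18.5·17.9·0.21 + 18.5·6.7·0.16 + 17.9·6.7·0.17] = 713.31 + 288.902 = 1002.21.
Because errors are independent across components, Cov(Tᵢ,Tⱼ) = Cov(Xᵢ,Xⱼ); the off-diagonal part of the true-score variance is the same as above.
True-score variance = [2.4²·0.58 + 18.5²·0.58 + 17.9²·0.83 + 6.7²·0.93] + 288.902 = 509.534 + 288.902 = 798.436.
Reliability = 798.436 / 1002.21 = 0.797.

0.797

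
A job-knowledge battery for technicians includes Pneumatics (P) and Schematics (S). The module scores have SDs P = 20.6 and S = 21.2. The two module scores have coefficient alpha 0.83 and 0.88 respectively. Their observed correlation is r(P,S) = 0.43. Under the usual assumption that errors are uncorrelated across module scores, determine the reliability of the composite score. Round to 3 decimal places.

0.899

Var(P+S) = 20.6² + 21.2² + 2·[20.6·21.2·0.43] = 873.8 + 375.579 = 1249.38.
Because errors are independent across components, Cov(Tᵢ,Tⱼ) = Cov(Xᵢ,Xⱼ); the off-diagonal part of the true-score variance is the same as above.
True-score variance = [20.6²·0.83 + 21.2²·0.88] + 375.579 = 747.726 + 375.579 = 1123.31.
Reliability = 1123.31 / 1249.38 = 0.899.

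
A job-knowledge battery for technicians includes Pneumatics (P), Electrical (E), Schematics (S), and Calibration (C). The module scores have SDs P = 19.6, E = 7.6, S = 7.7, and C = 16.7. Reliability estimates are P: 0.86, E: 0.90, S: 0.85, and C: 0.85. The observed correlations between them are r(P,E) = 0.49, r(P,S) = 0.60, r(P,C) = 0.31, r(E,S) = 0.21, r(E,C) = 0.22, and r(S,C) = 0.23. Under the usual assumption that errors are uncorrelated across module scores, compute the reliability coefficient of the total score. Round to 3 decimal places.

0.924

Var(P+E+S+C) = 19.6² + 7.6² + 7.7² + 16.7² + 2·[19.6·7.6·0.49 + 19.6·7.7·0.60 + 19.6·16.7·0.31 + 7.6·7.7·0.21 + 7.6·16.7·0.22 + 7.7·16.7·0.23] = 780.1 + 669.598 = 1449.7.
Under uncorrelated errors the observed covariances equal the true-score covariances, so only the own-variance terms attenuate.
True-score variance = [19.6²·0.86 + 7.6²·0.90 + 7.7²·0.85 + 16.7²·0.85] + 669.598 = 669.815 + 669.598 = 1339.41.
Reliability = 1339.41 / 1449.7 = 0.924.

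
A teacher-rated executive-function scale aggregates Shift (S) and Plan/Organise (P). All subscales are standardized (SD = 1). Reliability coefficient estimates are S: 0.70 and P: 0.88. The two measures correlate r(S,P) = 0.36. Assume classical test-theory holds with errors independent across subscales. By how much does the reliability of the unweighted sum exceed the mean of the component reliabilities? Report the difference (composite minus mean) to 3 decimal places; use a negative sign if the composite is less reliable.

Var(sum) = 2 + 0.72 = 2.72; true-score variance = 1.58 + 0.72 = 2.3; composite reliability = 0.8456.
Mean component reliability = 0.7900.
Difference = 0.8456 − 0.7900 = 0.056.

0.056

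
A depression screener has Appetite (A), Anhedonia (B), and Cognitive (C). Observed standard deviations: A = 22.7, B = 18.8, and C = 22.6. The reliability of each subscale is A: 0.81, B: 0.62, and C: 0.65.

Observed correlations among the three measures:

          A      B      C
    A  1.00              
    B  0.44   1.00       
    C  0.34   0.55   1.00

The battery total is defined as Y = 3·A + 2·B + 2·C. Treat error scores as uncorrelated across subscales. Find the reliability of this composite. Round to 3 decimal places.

Var(Y) = 3²·22.7² + 2²·18.8² + 2²·22.6² + 2·[6·22.7·18.8·0.44 + 6·22.7·22.6·0.34 + 4·18.8·22.6·0.55] = 8094.41 + 6215.89 = 14310.3.
With uncorrelated errors the cross-covariances are all true-score covariance, so they carry over unchanged; only the diagonal terms shrink to ρᵢσᵢ².
True-score variance = [3²·22.7²·0.81 + 2²·18.8²·0.62 + 2²·22.6²·0.65] + 6215.89 = 5960.97 + 6215.89 = 12176.9.
Reliability = 12176.9 / 14310.3 = 0.851.

0.851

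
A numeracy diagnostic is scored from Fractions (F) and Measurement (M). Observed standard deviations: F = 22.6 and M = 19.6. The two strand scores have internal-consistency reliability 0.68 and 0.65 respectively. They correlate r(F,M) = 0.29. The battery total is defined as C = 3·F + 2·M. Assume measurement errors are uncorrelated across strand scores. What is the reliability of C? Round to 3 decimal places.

Var(C) = 3²·22.6² + 2²·19.6² + 2·[6·22.6·19.6·0.29] = 6133.48 + 1541.5 = 7674.98.
Under uncorrelated errors the observed covariances equal the true-score covariances, so only the own-variance terms attenuate.
True-score variance = [3²·22.6²·0.68 + 2²·19.6²·0.65] + 1541.5 = 4124.67 + 1541.5 = 5666.17.
Reliability = 5666.17 / 7674.98 = 0.738.

0.738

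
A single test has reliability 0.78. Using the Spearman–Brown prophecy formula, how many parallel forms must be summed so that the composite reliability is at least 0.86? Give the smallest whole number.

k ≥ ρ*(1−ρ₁)/(ρ₁(1−ρ*)) = 0.86·0.22 / (0.78·0.14) = 1.733.
Smallest integer k = 2.

2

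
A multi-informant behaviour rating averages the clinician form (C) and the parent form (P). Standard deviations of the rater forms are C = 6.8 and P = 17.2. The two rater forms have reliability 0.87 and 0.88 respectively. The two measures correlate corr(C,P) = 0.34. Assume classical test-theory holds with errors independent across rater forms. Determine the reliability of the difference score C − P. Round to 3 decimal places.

0.842

Var(C−P) = 6.8² + 17.2² − 2·6.8·17.2·0.34 = 342.08 − 79.5328 = 262.547.
Under uncorrelated errors the observed covariances equal the true-score covariances, so only the own-variance terms attenuate.
True-score variance = [6.8²·0.87 + 17.2²·0.88] − 79.5328 = 300.568 − 79.5328 = 221.035.
Reliability = 221.035 / 262.547 = 0.842.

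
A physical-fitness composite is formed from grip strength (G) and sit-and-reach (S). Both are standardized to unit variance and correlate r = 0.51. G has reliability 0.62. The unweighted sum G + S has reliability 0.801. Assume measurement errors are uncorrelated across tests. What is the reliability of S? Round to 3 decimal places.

0.779

Var(G+S) = 2 + 2·0.51 = 3.020.
True-score variance = ρ_G + ρ_S + 2·0.51, so 0.801 = (0.62 + ρ_S + 1.02) / 3.020.
ρ_S = 0.801·3.020 − 0.62 − 1.02 = 0.779.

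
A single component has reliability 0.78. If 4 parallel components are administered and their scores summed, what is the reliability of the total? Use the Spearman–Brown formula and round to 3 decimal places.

ρ_k = kρ / (1 + (k−1)ρ) = 4·0.78 / (1 + 3·0.78) = 3.120 / 3.340 = 0.934.

0.934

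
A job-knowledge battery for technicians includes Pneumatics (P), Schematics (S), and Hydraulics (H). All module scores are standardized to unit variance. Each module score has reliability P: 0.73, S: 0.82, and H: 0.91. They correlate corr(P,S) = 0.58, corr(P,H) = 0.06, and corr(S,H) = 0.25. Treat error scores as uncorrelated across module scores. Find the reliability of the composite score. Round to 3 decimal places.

0.887

Var(P+S+H) = 3 + 2·[0.58 + 0.06 + 0.25] = 3 + 1.78 = 4.78.
Under uncorrelated errors the observed covariances equal the true-score covariances, so only the own-variance terms attenuate.
True-score variance = [0.73 + 0.82 + 0.91] + 1.78 = 2.46 + 1.78 = 4.24.
Reliability = 4.24 / 4.78 = 0.887.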